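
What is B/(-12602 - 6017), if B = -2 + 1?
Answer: 1/18619 ≈ 5.3709e-5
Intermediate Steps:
B = -1
B/(-12602 - 6017) = -1/(-12602 - 6017) = -1/(-18619) = -1/18619*(-1) = 1/18619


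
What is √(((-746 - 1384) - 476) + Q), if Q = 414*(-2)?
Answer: I*√3434 ≈ 58.6*I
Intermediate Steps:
Q = -828
√(((-746 - 1384) - 476) + Q) = √(((-746 - 1384) - 476) - 828) = √((-2130 - 476) - 828) = √(-2606 - 828) = √(-3434) = I*√3434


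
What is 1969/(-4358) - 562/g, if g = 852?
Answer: -515848/464127 ≈ -1.1114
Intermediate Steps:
1969/(-4358) - 562/g = 1969/(-4358) - 562/852 = 1969*(-1/4358) - 562*1/852 = -1969/4358 - 281/426 = -515848/464127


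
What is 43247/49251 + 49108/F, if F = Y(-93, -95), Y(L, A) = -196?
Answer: -602535424/2413299 ≈ -249.67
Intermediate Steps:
F = -196
43247/49251 + 49108/F = 43247/49251 + 49108/(-196) = 43247*(1/49251) + 49108*(-1/196) = 43247/49251 - 12277/49 = -602535424/2413299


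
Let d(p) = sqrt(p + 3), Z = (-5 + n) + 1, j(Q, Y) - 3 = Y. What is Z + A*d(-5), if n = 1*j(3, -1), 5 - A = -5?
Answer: -2 + 10*I*sqrt(2) ≈ -2.0 + 14.142*I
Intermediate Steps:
A = 10 (A = 5 - 1*(-5) = 5 + 5 = 10)
j(Q, Y) = 3 + Y
n = 2 (n = 1*(3 - 1) = 1*2 = 2)
Z = -2 (Z = (-5 + 2) + 1 = -3 + 1 = -2)
d(p) = sqrt(3 + p)
Z + A*d(-5) = -2 + 10*sqrt(3 - 5) = -2 + 10*sqrt(-2) = -2 + 10*(I*sqrt(2)) = -2 + 10*I*sqrt(2)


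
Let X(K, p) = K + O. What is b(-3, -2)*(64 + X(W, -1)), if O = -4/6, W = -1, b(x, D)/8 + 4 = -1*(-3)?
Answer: -1496/3 ≈ -498.67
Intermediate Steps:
b(x, D) = -8 (b(x, D) = -32 + 8*(-1*(-3)) = -32 + 8*3 = -32 + 24 = -8)
O = -2/3 (O = -4*1/6 = -2/3 ≈ -0.66667)
X(K, p) = -2/3 + K (X(K, p) = K - 2/3 = -2/3 + K)
b(-3, -2)*(64 + X(W, -1)) = -8*(64 + (-2/3 - 1)) = -8*(64 - 5/3) = -8*187/3 = -1496/3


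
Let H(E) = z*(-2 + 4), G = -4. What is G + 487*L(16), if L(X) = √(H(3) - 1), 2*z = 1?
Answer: -4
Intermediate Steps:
z = ½ (z = (½)*1 = ½ ≈ 0.50000)
H(E) = 1 (H(E) = (-2 + 4)/2 = (½)*2 = 1)
L(X) = 0 (L(X) = √(1 - 1) = √0 = 0)
G + 487*L(16) = -4 + 487*0 = -4 + 0 = -4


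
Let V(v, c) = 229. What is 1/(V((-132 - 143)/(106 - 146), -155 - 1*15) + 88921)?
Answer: 1/89150 ≈ 1.1217e-5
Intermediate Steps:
1/(V((-132 - 143)/(106 - 146), -155 - 1*15) + 88921) = 1/(229 + 88921) = 1/89150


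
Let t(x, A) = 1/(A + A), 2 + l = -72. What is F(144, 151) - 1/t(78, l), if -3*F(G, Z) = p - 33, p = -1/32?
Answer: 15265/96 ≈ 159.01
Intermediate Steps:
l = -74 (l = -2 - 72 = -74)
p = -1/32 (p = -1*1/32 = -1/32 ≈ -0.031250)
t(x, A) = 1/(2*A)
F(G, Z) = 1057/96 (F(G, Z) = -(-1/32 - 33)/3 = -⅓*(-1057/32) = 1057/96)
F(144, 151) - 1/t(78, l) = 1057/96 - 1/((½)/(-74)) = 1057/96 - 1/((½)*(-1/74)) = 1057/96 - 1/(-1/148) = 1057/96 - 1*(-148) = 1057/96 + 148 = 15265/96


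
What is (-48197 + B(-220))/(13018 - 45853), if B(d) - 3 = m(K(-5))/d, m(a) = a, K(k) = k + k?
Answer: 1060267/722370 ≈ 1.4678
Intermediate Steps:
K(k) = 2*k
B(d) = 3 - 10/d (B(d) = 3 + (2*(-5))/d = 3 - 10/d)
(-48197 + B(-220))/(13018 - 45853) = (-48197 + (3 - 10/(-220)))/(13018 - 45853) = (-48197 + (3 - 10*(-1/220)))/(-32835) = (-48197 + (3 + 1/22))*(-1/32835) = (-48197 + 67/22)*(-1/32835) = -1060267/22*(-1/32835) = 1060267/722370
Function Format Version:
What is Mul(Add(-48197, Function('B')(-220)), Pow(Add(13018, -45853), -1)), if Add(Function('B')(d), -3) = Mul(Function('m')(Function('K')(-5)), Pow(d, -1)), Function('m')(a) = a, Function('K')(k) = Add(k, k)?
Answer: Rational(1060267, 722370) ≈ 1.4678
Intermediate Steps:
Function('K')(k) = Mul(2, k)
Function('B')(d) = Add(3, Mul(-10, Pow(d, -1))) (Function('B')(d) = Add(3, Mul(Mul(2, -5), Pow(d, -1))) = Add(3, Mul(-10, Pow(d, -1))))
Mul(Add(-48197, Function('B')(-220)), Pow(Add(13018, -45853), -1)) = Mul(Add(-48197, Add(3, Mul(-10, Pow(-220, -1)))), Pow(Add(13018, -45853), -1)) = Mul(Add(-48197, Add(3, Mul(-10, Rational(-1, 220)))), Pow(-32835, -1)) = Mul(Add(-48197, Add(3, Rational(1, 22))), Rational(-1, 32835)) = Mul(Add(-48197, Rational(67, 22)), Rational(-1, 32835)) = Mul(Rational(-1060267, 22), Rational(-1, 32835)) = Rational(1060267, 722370)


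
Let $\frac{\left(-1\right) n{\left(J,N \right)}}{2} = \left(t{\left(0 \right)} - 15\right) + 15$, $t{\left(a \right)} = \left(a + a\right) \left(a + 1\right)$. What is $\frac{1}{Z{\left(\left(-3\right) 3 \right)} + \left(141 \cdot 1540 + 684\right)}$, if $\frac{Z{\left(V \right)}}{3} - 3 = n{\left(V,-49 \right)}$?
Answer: $\frac{1}{217833} \approx 4.5907 \cdot 10^{-6}$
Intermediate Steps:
$t{\left(a \right)} = 2 a \left(1 + a\right)$
$n{\left(J,N \right)} = 0$ ($n{\left(J,N \right)} = - 2 \left(\left(2 \cdot 0 \left(1 + 0\right) - 15\right) + 15\right) = - 2 \left(\left(2 \cdot 0 \cdot 1 - 15\right) + 15\right) = - 2 \left(\left(0 - 15\right) + 15\right) = - 2 \left(-15 + 15\right) = \left(-2\right) 0 = 0$)
$Z{\left(V \right)} = 9$ ($Z{\left(V \right)} = 9 + 3 \cdot 0 = 9 + 0 = 9$)
$\frac{1}{Z{\left(\left(-3\right) 3 \right)} + \left(141 \cdot 1540 + 684\right)} = \frac{1}{9 + \left(141 \cdot 1540 + 684\right)} = \frac{1}{9 + \left(217140 + 684\right)} = \frac{1}{9 + 217824} = \frac{1}{217833}$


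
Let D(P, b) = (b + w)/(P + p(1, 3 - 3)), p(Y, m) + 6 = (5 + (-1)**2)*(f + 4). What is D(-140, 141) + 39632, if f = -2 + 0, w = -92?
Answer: 5310639/134 ≈ 39632.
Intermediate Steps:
f = -2
p(Y, m) = 6 (p(Y, m) = -6 + (5 + (-1)**2)*(-2 + 4) = -6 + (5 + 1)*2 = -6 + 6*2 = -6 + 12 = 6)
D(P, b) = (-92 + b)/(6 + P) (D(P, b) = (b - 92)/(P + 6) = (-92 + b)/(6 + P))
D(-140, 141) + 39632 = (-92 + 141)/(6 - 140) + 39632 = 49/(-134) + 39632 = -1/134*49 + 39632 = -49/134 + 39632 = 5310639/134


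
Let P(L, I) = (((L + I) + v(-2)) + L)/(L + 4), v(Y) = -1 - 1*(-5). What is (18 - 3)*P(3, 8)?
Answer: 270/7 ≈ 38.571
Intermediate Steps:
v(Y) = 4 (v(Y) = -1 + 5 = 4)
P(L, I) = (4 + I + 2*L)/(4 + L) (P(L, I) = (((L + I) + 4) + L)/(L + 4) = (((I + L) + 4) + L)/(4 + L) = ((4 + I + L) + L)/(4 + L) = (4 + I + 2*L)/(4 + L))
(18 - 3)*P(3, 8) = (18 - 3)*((4 + 8 + 2*3)/(4 + 3)) = 15*((4 + 8 + 6)/7) = 15*((⅐)*18) = 15*(18/7) = 270/7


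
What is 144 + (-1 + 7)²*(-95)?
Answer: -3276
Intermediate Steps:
144 + (-1 + 7)²*(-95) = 144 + 6²*(-95) = 144 + 36*(-95) = 144 - 3420 = -3276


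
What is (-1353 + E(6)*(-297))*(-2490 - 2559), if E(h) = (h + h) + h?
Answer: 33823251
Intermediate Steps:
E(h) = 3*h (E(h) = 2*h + h = 3*h)
(-1353 + E(6)*(-297))*(-2490 - 2559) = (-1353 + (3*6)*(-297))*(-2490 - 2559) = (-1353 + 18*(-297))*(-5049) = (-1353 - 5346)*(-5049) = -6699*(-5049) = 33823251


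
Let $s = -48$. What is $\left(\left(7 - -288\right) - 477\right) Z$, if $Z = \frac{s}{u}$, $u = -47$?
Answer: $- \frac{8736}{47} \approx -185.87$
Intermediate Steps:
$Z = \frac{48}{47}$ ($Z = - \frac{48}{-47} = \left(-48\right) \left(- \frac{1}{47}\right) = \frac{48}{47} \approx 1.0213$)
$\left(\left(7 - -288\right) - 477\right) Z = \left(\left(7 - -288\right) - 477\right) \frac{48}{47} = \left(\left(7 + 288\right) - 477\right) \frac{48}{47} = \left(295 - 477\right) \frac{48}{47} = \left(-182\right) \frac{48}{47} = - \frac{8736}{47}$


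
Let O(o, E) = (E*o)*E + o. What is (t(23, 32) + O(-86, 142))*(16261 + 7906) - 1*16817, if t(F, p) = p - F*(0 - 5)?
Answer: -41906633998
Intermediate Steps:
t(F, p) = p + 5*F (t(F, p) = p - F*(-5) = p - (-5)*F = p + 5*F)
O(o, E) = o + o*E² (O(o, E) = o*E² + o = o + o*E²)
(t(23, 32) + O(-86, 142))*(16261 + 7906) - 1*16817 = ((32 + 5*23) - 86*(1 + 142²))*(16261 + 7906) - 1*16817 = ((32 + 115) - 86*(1 + 20164))*24167 - 16817 = (147 - 86*20165)*24167 - 16817 = (147 - 1734190)*24167 - 16817 = -1734043*24167 - 16817 = -41906617181 - 16817 = -41906633998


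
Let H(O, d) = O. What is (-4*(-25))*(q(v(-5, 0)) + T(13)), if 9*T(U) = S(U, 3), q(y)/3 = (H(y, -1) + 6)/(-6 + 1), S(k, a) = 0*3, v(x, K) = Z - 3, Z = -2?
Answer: -60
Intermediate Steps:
v(x, K) = -5 (v(x, K) = -2 - 3 = -5)
S(k, a) = 0
q(y) = -18/5 - 3*y/5 (q(y) = 3*((y + 6)/(-6 + 1)) = 3*((6 + y)/(-5)) = 3*((6 + y)*(-⅕)) = 3*(-6/5 - y/5) = -18/5 - 3*y/5)
T(U) = 0 (T(U) = (⅑)*0 = 0)
(-4*(-25))*(q(v(-5, 0)) + T(13)) = (-4*(-25))*((-18/5 - ⅗*(-5)) + 0) = 100*((-18/5 + 3) + 0) = 100*(-⅗ + 0) = 100*(-⅗) = -60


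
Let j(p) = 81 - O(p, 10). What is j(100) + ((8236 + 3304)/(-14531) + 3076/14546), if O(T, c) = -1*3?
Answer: 8815871150/105683963 ≈ 83.417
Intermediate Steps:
O(T, c) = -3
j(p) = 84 (j(p) = 81 - 1*(-3) = 81 + 3 = 84)
j(100) + ((8236 + 3304)/(-14531) + 3076/14546) = 84 + ((8236 + 3304)/(-14531) + 3076/14546) = 84 + (11540*(-1/14531) + 3076*(1/14546)) = 84 + (-11540/14531 + 1538/7273) = 84 - 61581742/105683963 = 8815871150/105683963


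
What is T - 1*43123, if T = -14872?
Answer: -57995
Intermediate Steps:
T - 1*43123 = -14872 - 1*43123 = -14872 - 43123 = -57995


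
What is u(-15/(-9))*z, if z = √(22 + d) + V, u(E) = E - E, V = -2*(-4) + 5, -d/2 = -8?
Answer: 0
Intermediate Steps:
d = 16 (d = -2*(-8) = 16)
V = 13 (V = 8 + 5 = 13)
u(E) = 0
z = 13 + √38 (z = √(22 + 16) + 13 = √38 + 13 = 13 + √38 ≈ 19.164)
u(-15/(-9))*z = 0*(13 + √38) = 0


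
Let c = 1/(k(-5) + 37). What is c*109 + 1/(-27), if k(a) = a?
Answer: 2911/864 ≈ 3.3692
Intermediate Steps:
c = 1/32 (c = 1/(-5 + 37) = 1/32 ≈ 0.031250)
c*109 + 1/(-27) = (1/32)*109 + 1/(-27) = 109/32 - 1/27 = 2911/864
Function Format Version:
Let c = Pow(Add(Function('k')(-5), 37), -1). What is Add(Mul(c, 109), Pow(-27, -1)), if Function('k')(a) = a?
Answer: Rational(2911, 864) ≈ 3.3692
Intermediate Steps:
c = Rational(1, 32) (c = Pow(Add(-5, 37), -1) = Pow(32, -1) = Rational(1, 32) ≈ 0.031250)
Add(Mul(c, 109), Pow(-27, -1)) = Add(Mul(Rational(1, 32), 109), Pow(-27, -1)) = Add(Rational(109, 32), Rational(-1, 27)) = Rational(2911, 864)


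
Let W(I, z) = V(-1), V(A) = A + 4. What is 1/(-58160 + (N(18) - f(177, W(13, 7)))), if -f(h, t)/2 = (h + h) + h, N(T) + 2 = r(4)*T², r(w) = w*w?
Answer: -1/51916 ≈ -1.9262e-5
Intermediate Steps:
V(A) = 4 + A
W(I, z) = 3 (W(I, z) = 4 - 1 = 3)
r(w) = w²
N(T) = -2 + 16*T² (N(T) = -2 + 4²*T² = -2 + 16*T²)
f(h, t) = -6*h (f(h, t) = -2*((h + h) + h) = -2*(2*h + h) = -6*h)
1/(-58160 + (N(18) - f(177, W(13, 7)))) = 1/(-58160 + ((-2 + 16*18²) - (-6)*177)) = 1/(-58160 + ((-2 + 16*324) - 1*(-1062))) = 1/(-58160 + ((-2 + 5184) + 1062)) = 1/(-58160 + (5182 + 1062)) = 1/(-58160 + 6244) = 1/(-51916) = -1/51916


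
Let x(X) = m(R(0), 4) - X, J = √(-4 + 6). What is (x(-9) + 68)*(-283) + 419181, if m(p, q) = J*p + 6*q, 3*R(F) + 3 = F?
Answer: 390598 + 283*√2 ≈ 3.9100e+5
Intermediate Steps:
R(F) = -1 + F/3
J = √2 ≈ 1.4142
m(p, q) = 6*q + p*√2 (m(p, q) = √2*p + 6*q = p*√2 + 6*q = 6*q + p*√2)
x(X) = 24 - X - √2 (x(X) = (6*4 + (-1 + (⅓)*0)*√2) - X = (24 + (-1 + 0)*√2) - X = (24 - √2) - X = 24 - X - √2)
(x(-9) + 68)*(-283) + 419181 = ((24 - 1*(-9) - √2) + 68)*(-283) + 419181 = ((24 + 9 - √2) + 68)*(-283) + 419181 = ((33 - √2) + 68)*(-283) + 419181 = (101 - √2)*(-283) + 419181 = (-28583 + 283*√2) + 419181 = 390598 + 283*√2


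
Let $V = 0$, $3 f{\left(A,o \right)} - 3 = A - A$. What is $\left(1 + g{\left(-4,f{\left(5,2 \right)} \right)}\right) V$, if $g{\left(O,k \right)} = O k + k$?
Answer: $0$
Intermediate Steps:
$f{\left(A,o \right)} = 1$ ($f{\left(A,o \right)} = 1 + \frac{A - A}{3} = 1 + \frac{1}{3} \cdot 0 = 1 + 0 = 1$)
$g{\left(O,k \right)} = k + O k$
$\left(1 + g{\left(-4,f{\left(5,2 \right)} \right)}\right) V = \left(1 + 1 \left(1 - 4\right)\right) 0 = \left(1 + 1 \left(-3\right)\right) 0 = \left(1 - 3\right) 0 = \left(-2\right) 0 = 0$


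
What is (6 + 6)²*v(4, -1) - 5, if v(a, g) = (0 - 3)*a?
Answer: -1733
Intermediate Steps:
v(a, g) = -3*a
(6 + 6)²*v(4, -1) - 5 = (6 + 6)²*(-3*4) - 5 = 12²*(-12) - 5 = 144*(-12) - 5 = -1728 - 5 = -1733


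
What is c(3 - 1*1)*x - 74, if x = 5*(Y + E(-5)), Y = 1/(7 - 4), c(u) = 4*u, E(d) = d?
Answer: -782/3 ≈ -260.67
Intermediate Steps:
Y = 1/3 ≈ 0.33333
x = -70/3 (x = 5*(1/3 - 5) = 5*(-14/3) = -70/3 ≈ -23.333)
c(3 - 1*1)*x - 74 = (4*(3 - 1*1))*(-70/3) - 74 = (4*(3 - 1))*(-70/3) - 74 = (4*2)*(-70/3) - 74 = 8*(-70/3) - 74 = -560/3 - 74 = -782/3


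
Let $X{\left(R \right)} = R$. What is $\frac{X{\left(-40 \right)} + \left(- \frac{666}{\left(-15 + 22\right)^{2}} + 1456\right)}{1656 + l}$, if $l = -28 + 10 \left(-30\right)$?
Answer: $\frac{34359}{32536} \approx 1.056$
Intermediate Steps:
$l = -328$ ($l = -28 - 300 = -328$)
$\frac{X{\left(-40 \right)} + \left(- \frac{666}{\left(-15 + 22\right)^{2}} + 1456\right)}{1656 + l} = \frac{-40 + \left(- \frac{666}{\left(-15 + 22\right)^{2}} + 1456\right)}{1656 - 328} = \frac{-40 + \left(- \frac{666}{7^{2}} + 1456\right)}{1328} = \left(-40 + \left(- \frac{666}{49} + 1456\right)\right) \frac{1}{1328} = \left(-40 + \frac{70678}{49}\right) \frac{1}{1328} = \frac{68718}{49} \cdot \frac{1}{1328} = \frac{34359}{32536}$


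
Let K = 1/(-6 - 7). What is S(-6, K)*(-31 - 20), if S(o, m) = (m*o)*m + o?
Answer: 52020/169 ≈ 307.81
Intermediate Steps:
K = -1/13 (K = 1/(-13) = -1/13 ≈ -0.076923)
S(o, m) = o + o*m**2 (S(o, m) = o*m**2 + o = o + o*m**2)
S(-6, K)*(-31 - 20) = (-6*(1 + (-1/13)**2))*(-31 - 20) = -6*(1 + 1/169)*(-51) = -6*170/169*(-51) = -1020/169*(-51) = 52020/169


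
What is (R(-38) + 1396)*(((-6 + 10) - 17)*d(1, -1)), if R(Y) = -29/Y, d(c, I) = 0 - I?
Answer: -690001/38 ≈ -18158.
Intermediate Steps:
d(c, I) = -I
(R(-38) + 1396)*(((-6 + 10) - 17)*d(1, -1)) = (-29/(-38) + 1396)*(((-6 + 10) - 17)*(-1*(-1))) = (-29*(-1/38) + 1396)*((4 - 17)*1) = (29/38 + 1396)*(-13*1) = (53077/38)*(-13) = -690001/38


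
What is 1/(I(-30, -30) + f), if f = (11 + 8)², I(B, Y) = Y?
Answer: 1/331 ≈ 0.0030211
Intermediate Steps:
f = 361 (f = 19² = 361)
1/(I(-30, -30) + f) = 1/(-30 + 361) = 1/331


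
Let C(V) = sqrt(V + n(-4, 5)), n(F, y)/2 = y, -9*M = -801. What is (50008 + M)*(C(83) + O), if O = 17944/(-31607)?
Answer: -898940568/31607 + 50097*sqrt(93) ≈ 4.5468e+5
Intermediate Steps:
M = 89 (M = -1/9*(-801) = 89)
n(F, y) = 2*y
O = -17944/31607 (O = 17944*(-1/31607) = -17944/31607 ≈ -0.56772)
C(V) = sqrt(10 + V) (C(V) = sqrt(V + 2*5) = sqrt(V + 10) = sqrt(10 + V))
(50008 + M)*(C(83) + O) = (50008 + 89)*(sqrt(10 + 83) - 17944/31607) = 50097*(sqrt(93) - 17944/31607) = 50097*(-17944/31607 + sqrt(93)) = -898940568/31607 + 50097*sqrt(93)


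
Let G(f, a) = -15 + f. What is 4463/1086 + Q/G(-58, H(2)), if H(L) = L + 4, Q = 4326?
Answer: -4372237/79278 ≈ -55.151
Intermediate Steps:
H(L) = 4 + L
4463/1086 + Q/G(-58, H(2)) = 4463/1086 + 4326/(-15 - 58) = 4463*(1/1086) + 4326/(-73) = 4463/1086 + 4326*(-1/73) = 4463/1086 - 4326/73 = -4372237/79278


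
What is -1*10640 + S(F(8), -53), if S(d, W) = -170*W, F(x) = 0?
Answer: -1630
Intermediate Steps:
-1*10640 + S(F(8), -53) = -1*10640 - 170*(-53) = -10640 + 9010 = -1630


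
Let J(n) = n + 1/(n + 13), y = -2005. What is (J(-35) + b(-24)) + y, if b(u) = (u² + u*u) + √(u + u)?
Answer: -19537/22 + 4*I*√3 ≈ -888.05 + 6.9282*I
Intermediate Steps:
b(u) = 2*u² + √2*√u (b(u) = (u² + u²) + √(2*u) = 2*u² + √2*√u)
J(n) = n + 1/(13 + n)
(J(-35) + b(-24)) + y = ((1 + (-35)² + 13*(-35))/(13 - 35) + (2*(-24)² + √2*√(-24))) - 2005 = ((1 + 1225 - 455)/(-22) + (2*576 + √2*(2*I*√6))) - 2005 = (-1/22*771 + (1152 + 4*I*√3)) - 2005 = (-771/22 + (1152 + 4*I*√3)) - 2005 = (24573/22 + 4*I*√3) - 2005 = -19537/22 + 4*I*√3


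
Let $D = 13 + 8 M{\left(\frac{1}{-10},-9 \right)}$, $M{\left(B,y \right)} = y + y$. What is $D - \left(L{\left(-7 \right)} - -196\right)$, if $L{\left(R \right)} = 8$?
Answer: $-335$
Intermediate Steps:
$M{\left(B,y \right)} = 2 y$
$D = -131$ ($D = 13 + 8 \cdot 2 \left(-9\right) = 13 + 8 \left(-18\right) = 13 - 144 = -131$)
$D - \left(L{\left(-7 \right)} - -196\right) = -131 - \left(8 - -196\right) = -131 - \left(8 + 196\right) = -131 - 204 = -335$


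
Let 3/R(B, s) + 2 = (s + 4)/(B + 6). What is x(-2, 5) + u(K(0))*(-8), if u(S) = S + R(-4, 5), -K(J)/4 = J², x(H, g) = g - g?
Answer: -48/5 ≈ -9.6000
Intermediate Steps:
R(B, s) = 3/(-2 + (4 + s)/(6 + B)) (R(B, s) = 3/(-2 + (s + 4)/(B + 6)) = 3/(-2 + (4 + s)/(6 + B)))
x(H, g) = 0
K(J) = -4*J²
u(S) = 6/5 + S (u(S) = S + 3*(6 - 4)/(-8 + 5 - 2*(-4)) = S + 3*2/(-8 + 5 + 8) = S + 3*2/5 = S + 3*(⅕)*2 = S + 6/5 = 6/5 + S)
x(-2, 5) + u(K(0))*(-8) = 0 + (6/5 - 4*0²)*(-8) = 0 + (6/5 - 4*0)*(-8) = 0 + (6/5 + 0)*(-8) = 0 + (6/5)*(-8) = 0 - 48/5 = -48/5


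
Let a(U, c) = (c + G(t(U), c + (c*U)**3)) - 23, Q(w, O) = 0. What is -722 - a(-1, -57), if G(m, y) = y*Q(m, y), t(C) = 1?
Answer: -642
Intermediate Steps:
G(m, y) = 0 (G(m, y) = y*0 = 0)
a(U, c) = -23 + c (a(U, c) = (c + 0) - 23 = c - 23 = -23 + c)
-722 - a(-1, -57) = -722 - (-23 - 57) = -722 - 1*(-80) = -722 + 80 = -642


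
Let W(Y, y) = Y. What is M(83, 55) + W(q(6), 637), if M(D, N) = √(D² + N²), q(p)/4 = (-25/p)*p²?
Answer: -600 + √9914 ≈ -500.43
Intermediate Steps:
q(p) = -100*p (q(p) = 4*((-25/p)*p²) = 4*(-25*p) = -100*p)
M(83, 55) + W(q(6), 637) = √(83² + 55²) - 100*6 = √(6889 + 3025) - 600 = √9914 - 600 = -600 + √9914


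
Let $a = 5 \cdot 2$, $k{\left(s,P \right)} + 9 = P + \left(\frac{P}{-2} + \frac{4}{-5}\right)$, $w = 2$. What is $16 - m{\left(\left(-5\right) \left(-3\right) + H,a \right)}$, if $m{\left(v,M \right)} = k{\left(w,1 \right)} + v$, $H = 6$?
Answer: $\frac{43}{10} \approx 4.3$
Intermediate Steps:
$k{\left(s,P \right)} = - \frac{49}{5} + \frac{P}{2}$ ($k{\left(s,P \right)} = -9 + \left(P + \left(\frac{P}{-2} + \frac{4}{-5}\right)\right) = -9 + \left(P + \left(P \left(- \frac{1}{2}\right) + 4 \left(- \frac{1}{5}\right)\right)\right) = -9 + \left(P - \left(\frac{4}{5} + \frac{P}{2}\right)\right) = -9 + \left(- \frac{4}{5} + \frac{P}{2}\right) = - \frac{49}{5} + \frac{P}{2}$)
$a = 10$
$m{\left(v,M \right)} = - \frac{93}{10} + v$ ($m{\left(v,M \right)} = \left(- \frac{49}{5} + \frac{1}{2} \cdot 1\right) + v = \left(- \frac{49}{5} + \frac{1}{2}\right) + v = - \frac{93}{10} + v$)
$16 - m{\left(\left(-5\right) \left(-3\right) + H,a \right)} = 16 - \left(- \frac{93}{10} + \left(\left(-5\right) \left(-3\right) + 6\right)\right) = 16 - \left(- \frac{93}{10} + \left(15 + 6\right)\right) = 16 - \left(- \frac{93}{10} + 21\right) = 16 - \frac{117}{10} = \frac{43}{10}$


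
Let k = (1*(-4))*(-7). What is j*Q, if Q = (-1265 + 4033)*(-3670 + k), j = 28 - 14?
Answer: -141134784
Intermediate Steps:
j = 14
k = 28 (k = -4*(-7) = 28)
Q = -10081056 (Q = (-1265 + 4033)*(-3670 + 28) = 2768*(-3642) = -10081056)
j*Q = 14*(-10081056) = -141134784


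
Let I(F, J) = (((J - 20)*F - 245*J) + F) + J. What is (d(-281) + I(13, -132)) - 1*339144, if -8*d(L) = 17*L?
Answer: -2466415/8 ≈ -3.0830e+5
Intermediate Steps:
d(L) = -17*L/8
I(F, J) = F - 244*J + F*(-20 + J) (I(F, J) = (((-20 + J)*F - 245*J) + F) + J = ((F*(-20 + J) - 245*J) + F) + J = ((-245*J + F*(-20 + J)) + F) + J = (F - 245*J + F*(-20 + J)) + J = F - 244*J + F*(-20 + J))
(d(-281) + I(13, -132)) - 1*339144 = (-17/8*(-281) + (-244*(-132) - 19*13 + 13*(-132))) - 1*339144 = (4777/8 + (32208 - 247 - 1716)) - 339144 = (4777/8 + 30245) - 339144 = 246737/8 - 339144 = -2466415/8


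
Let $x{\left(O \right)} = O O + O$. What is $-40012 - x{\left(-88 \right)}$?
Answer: $-47668$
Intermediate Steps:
$x{\left(O \right)} = O + O^{2}$ ($x{\left(O \right)} = O^{2} + O = O + O^{2}$)
$-40012 - x{\left(-88 \right)} = -40012 - - 88 \left(1 - 88\right) = -40012 - \left(-88\right) \left(-87\right) = -40012 - 7656 = -47668$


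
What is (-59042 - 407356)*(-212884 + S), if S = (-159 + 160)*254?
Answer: 99170206740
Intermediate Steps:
S = 254 (S = 1*254 = 254)
(-59042 - 407356)*(-212884 + S) = (-59042 - 407356)*(-212884 + 254) = -466398*(-212630) = 99170206740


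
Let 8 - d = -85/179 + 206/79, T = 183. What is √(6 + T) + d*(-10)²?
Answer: 8296900/14141 + 3*√21 ≈ 600.47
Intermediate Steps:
d = 82969/14141 (d = 8 - (-85/179 + 206/79) = 8 - 1*30159/14141 = 8 - 30159/14141 = 82969/14141 ≈ 5.8673)
√(6 + T) + d*(-10)² = √(6 + 183) + (82969/14141)*(-10)² = √189 + (82969/14141)*100 = 3*√21 + 8296900/14141 = 8296900/14141 + 3*√21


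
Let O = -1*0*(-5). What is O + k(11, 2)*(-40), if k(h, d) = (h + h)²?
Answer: -19360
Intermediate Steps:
k(h, d) = 4*h² (k(h, d) = (2*h)² = 4*h²)
O = 0 (O = 0*(-5) = 0)
O + k(11, 2)*(-40) = 0 + (4*11²)*(-40) = 0 + (4*121)*(-40) = 0 + 484*(-40) = 0 - 19360 = -19360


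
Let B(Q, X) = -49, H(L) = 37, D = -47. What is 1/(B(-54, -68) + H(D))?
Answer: -1/12 ≈ -0.083333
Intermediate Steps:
1/(B(-54, -68) + H(D)) = 1/(-49 + 37) = 1/(-12) = -1/12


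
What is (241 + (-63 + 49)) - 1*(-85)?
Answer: 312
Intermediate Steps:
(241 + (-63 + 49)) - 1*(-85) = (241 - 14) + 85 = 227 + 85 = 312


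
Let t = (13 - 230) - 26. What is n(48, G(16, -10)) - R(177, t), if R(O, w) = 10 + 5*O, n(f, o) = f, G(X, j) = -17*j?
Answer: -847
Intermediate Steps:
t = -243 (t = -217 - 26 = -243)
n(48, G(16, -10)) - R(177, t) = 48 - (10 + 5*177) = 48 - (10 + 885) = 48 - 1*895 = 48 - 895 = -847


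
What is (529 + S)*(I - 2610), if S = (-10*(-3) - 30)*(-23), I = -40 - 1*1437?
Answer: -2162023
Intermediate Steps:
I = -1477 (I = -40 - 1437 = -1477)
S = 0 (S = (30 - 30)*(-23) = 0*(-23) = 0)
(529 + S)*(I - 2610) = (529 + 0)*(-1477 - 2610) = 529*(-4087) = -2162023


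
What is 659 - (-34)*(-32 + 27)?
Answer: 489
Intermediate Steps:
659 - (-34)*(-32 + 27) = 659 - (-34)*(-5) = 659 - 1*170 = 659 - 170 = 489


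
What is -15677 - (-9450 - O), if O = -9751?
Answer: -15978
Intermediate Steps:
-15677 - (-9450 - O) = -15677 - (-9450 - 1*(-9751)) = -15677 - (-9450 + 9751) = -15677 - 1*301 = -15677 - 301 = -15978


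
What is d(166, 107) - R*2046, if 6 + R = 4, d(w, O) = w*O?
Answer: 21854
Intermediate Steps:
d(w, O) = O*w
R = -2 (R = -6 + 4 = -2)
d(166, 107) - R*2046 = 107*166 - (-2)*2046 = 17762 - 1*(-4092) = 17762 + 4092 = 21854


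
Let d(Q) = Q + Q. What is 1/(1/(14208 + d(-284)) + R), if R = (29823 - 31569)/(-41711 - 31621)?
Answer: 286440/6841 ≈ 41.871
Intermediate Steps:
R = 1/42 (R = -1746/(-73332) = -1746*(-1/73332) = 1/42 ≈ 0.023810)
d(Q) = 2*Q
1/(1/(14208 + d(-284)) + R) = 1/(1/(14208 + 2*(-284)) + 1/42) = 1/(1/(14208 - 568) + 1/42) = 1/(1/13640 + 1/42) = 1/(6841/286440) = 286440/6841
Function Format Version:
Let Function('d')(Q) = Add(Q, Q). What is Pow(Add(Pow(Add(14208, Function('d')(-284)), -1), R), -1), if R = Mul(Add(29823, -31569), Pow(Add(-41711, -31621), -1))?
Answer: Rational(286440, 6841) ≈ 41.871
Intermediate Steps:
R = Rational(1, 42) (R = Mul(-1746, Pow(-73332, -1)) = Mul(-1746, Rational(-1, 73332)) = Rational(1, 42) ≈ 0.023810)
Function('d')(Q) = Mul(2, Q)
Pow(Add(Pow(Add(14208, Function('d')(-284)), -1), R), -1) = Pow(Add(Pow(Add(14208, Mul(2, -284)), -1), Rational(1, 42)), -1) = Pow(Add(Pow(Add(14208, -568), -1), Rational(1, 42)), -1) = Pow(Add(Pow(13640, -1), Rational(1, 42)), -1) = Pow(Add(Rational(1, 13640), Rational(1, 42)), -1) = Pow(Rational(6841, 286440), -1) = Rational(286440, 6841)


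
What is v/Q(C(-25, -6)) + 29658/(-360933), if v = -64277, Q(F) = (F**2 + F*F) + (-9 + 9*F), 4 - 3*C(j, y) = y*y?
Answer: -69609975581/132703033 ≈ -524.55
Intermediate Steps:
C(j, y) = 4/3 - y**2/3 (C(j, y) = 4/3 - y*y/3 = 4/3 - y**2/3)
Q(F) = -9 + 2*F**2 + 9*F (Q(F) = (F**2 + F**2) + (-9 + 9*F) = 2*F**2 + (-9 + 9*F) = -9 + 2*F**2 + 9*F)
v/Q(C(-25, -6)) + 29658/(-360933) = -64277/(-9 + 2*(4/3 - 1/3*(-6)**2)**2 + 9*(4/3 - 1/3*(-6)**2)) + 29658/(-360933) = -64277/(-9 + 2*(4/3 - 1/3*36)**2 + 9*(4/3 - 1/3*36)) + 29658*(-1/360933) = -64277/(-9 + 2*(4/3 - 12)**2 + 9*(4/3 - 12)) - 9886/120311 = -64277/(-9 + 2*(-32/3)**2 + 9*(-32/3)) - 9886/120311 = -64277/(-9 + 2*(1024/9) - 96) - 9886/120311 = -64277/(-9 + 2048/9 - 96) - 9886/120311 = -64277/1103/9 - 9886/120311 = -64277*9/1103 - 9886/120311 = -578493/1103 - 9886/120311 = -69609975581/132703033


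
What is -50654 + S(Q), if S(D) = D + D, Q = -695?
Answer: -52044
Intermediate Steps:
S(D) = 2*D
-50654 + S(Q) = -50654 + 2*(-695) = -50654 - 1390 = -52044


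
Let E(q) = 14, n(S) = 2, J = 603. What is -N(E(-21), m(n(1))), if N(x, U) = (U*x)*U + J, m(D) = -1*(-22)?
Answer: -7379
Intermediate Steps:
m(D) = 22
N(x, U) = 603 + x*U² (N(x, U) = (U*x)*U + 603 = x*U² + 603 = 603 + x*U²)
-N(E(-21), m(n(1))) = -(603 + 14*22²) = -(603 + 14*484) = -(603 + 6776) = -1*7379 = -7379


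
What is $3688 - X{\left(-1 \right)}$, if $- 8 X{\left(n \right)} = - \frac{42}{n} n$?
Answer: $\frac{14731}{4} \approx 3682.8$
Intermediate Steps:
$X{\left(n \right)} = \frac{21}{4}$ ($X{\left(n \right)} = - \frac{- \frac{42}{n} n}{8} = \left(- \frac{1}{8}\right) \left(-42\right) = \frac{21}{4}$)
$3688 - X{\left(-1 \right)} = 3688 - \frac{21}{4} = \frac{14731}{4}$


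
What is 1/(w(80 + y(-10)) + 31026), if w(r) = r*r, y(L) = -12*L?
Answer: 1/71026 ≈ 1.4079e-5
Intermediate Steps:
w(r) = r²
1/(w(80 + y(-10)) + 31026) = 1/((80 - 12*(-10))² + 31026) = 1/((80 + 120)² + 31026) = 1/(200² + 31026) = 1/(40000 + 31026) = 1/71026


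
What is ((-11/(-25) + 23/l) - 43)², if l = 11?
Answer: 123854641/75625 ≈ 1637.7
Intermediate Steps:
((-11/(-25) + 23/l) - 43)² = ((-11/(-25) + 23/11) - 43)² = ((-11*(-1/25) + 23*(1/11)) - 43)² = ((11/25 + 23/11) - 43)² = (696/275 - 43)² = (-11129/275)² = 123854641/75625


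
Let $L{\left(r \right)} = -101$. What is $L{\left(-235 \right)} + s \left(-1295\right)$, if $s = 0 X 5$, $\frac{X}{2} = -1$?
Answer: $-101$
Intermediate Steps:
$X = -2$ ($X = 2 \left(-1\right) = -2$)
$s = 0$ ($s = 0 \left(-2\right) 5 = 0 \cdot 5 = 0$)
$L{\left(-235 \right)} + s \left(-1295\right) = -101 + 0 \left(-1295\right) = -101 + 0 = -101$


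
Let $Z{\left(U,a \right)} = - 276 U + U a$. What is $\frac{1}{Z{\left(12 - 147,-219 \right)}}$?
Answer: $\frac{1}{66825} \approx 1.4964 \cdot 10^{-5}$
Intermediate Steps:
$\frac{1}{Z{\left(12 - 147,-219 \right)}} = \frac{1}{\left(12 - 147\right) \left(-276 - 219\right)} = \frac{1}{\left(-135\right) \left(-495\right)} = \frac{1}{66825}$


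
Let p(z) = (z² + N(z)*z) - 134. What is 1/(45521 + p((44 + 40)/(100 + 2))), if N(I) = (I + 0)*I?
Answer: 4913/222992407 ≈ 2.2032e-5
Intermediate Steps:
N(I) = I² (N(I) = I*I = I²)
p(z) = -134 + z² + z³ (p(z) = (z² + z²*z) - 134 = (z² + z³) - 134 = -134 + z² + z³)
1/(45521 + p((44 + 40)/(100 + 2))) = 1/(45521 + (-134 + ((44 + 40)/(100 + 2))² + ((44 + 40)/(100 + 2))³)) = 1/(45521 + (-134 + (84/102)² + (84/102)³)) = 1/(45521 + (-134 + (84*(1/102))² + (84*(1/102))³)) = 1/(45521 + (-134 + (14/17)² + (14/17)³)) = 1/(45521 + (-134 + 196/289 + 2744/4913)) = 1/(45521 - 652266/4913) = 1/(222992407/4913) = 4913/222992407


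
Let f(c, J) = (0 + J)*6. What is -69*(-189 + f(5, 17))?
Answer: 6003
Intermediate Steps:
f(c, J) = 6*J (f(c, J) = J*6 = 6*J)
-69*(-189 + f(5, 17)) = -69*(-189 + 6*17) = -69*(-189 + 102) = -69*(-87) = 6003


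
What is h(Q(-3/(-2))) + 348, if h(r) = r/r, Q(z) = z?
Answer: 349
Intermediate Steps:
h(r) = 1
h(Q(-3/(-2))) + 348 = 1 + 348 = 349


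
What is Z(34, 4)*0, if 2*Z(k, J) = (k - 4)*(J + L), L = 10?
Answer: 0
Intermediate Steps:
Z(k, J) = (-4 + k)*(10 + J)/2 (Z(k, J) = ((k - 4)*(J + 10))/2 = ((-4 + k)*(10 + J))/2 = (-4 + k)*(10 + J)/2)
Z(34, 4)*0 = (-20 - 2*4 + 5*34 + (1/2)*4*34)*0 = (-20 - 8 + 170 + 68)*0 = 210*0 = 0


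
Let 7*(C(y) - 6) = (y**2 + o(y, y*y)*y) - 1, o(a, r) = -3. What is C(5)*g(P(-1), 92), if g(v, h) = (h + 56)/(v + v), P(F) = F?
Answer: -3774/7 ≈ -539.14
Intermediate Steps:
g(v, h) = (56 + h)/(2*v) (g(v, h) = (56 + h)/((2*v)) = (56 + h)*(1/(2*v)) = (56 + h)/(2*v))
C(y) = 41/7 - 3*y/7 + y**2/7 (C(y) = 6 + ((y**2 - 3*y) - 1)/7 = 6 + (-1 + y**2 - 3*y)/7 = 6 + (-1/7 - 3*y/7 + y**2/7) = 41/7 - 3*y/7 + y**2/7)
C(5)*g(P(-1), 92) = (41/7 - 3/7*5 + (1/7)*5**2)*((1/2)*(56 + 92)/(-1)) = (41/7 - 15/7 + (1/7)*25)*((1/2)*(-1)*148) = (41/7 - 15/7 + 25/7)*(-74) = (51/7)*(-74) = -3774/7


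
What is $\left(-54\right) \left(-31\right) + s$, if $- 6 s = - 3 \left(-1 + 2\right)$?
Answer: $\frac{3349}{2} \approx 1674.5$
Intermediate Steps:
$s = \frac{1}{2}$ ($s = - \frac{\left(-3\right) \left(-1 + 2\right)}{6} = - \frac{\left(-3\right) 1}{6} = \left(- \frac{1}{6}\right) \left(-3\right) = \frac{1}{2} \approx 0.5$)
$\left(-54\right) \left(-31\right) + s = \left(-54\right) \left(-31\right) + \frac{1}{2} = 1674 + \frac{1}{2} = \frac{3349}{2}$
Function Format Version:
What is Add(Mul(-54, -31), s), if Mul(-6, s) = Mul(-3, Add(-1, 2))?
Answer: Rational(3349, 2) ≈ 1674.5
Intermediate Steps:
s = Rational(1, 2) (s = Mul(Rational(-1, 6), Mul(-3, Add(-1, 2))) = Mul(Rational(-1, 6), Mul(-3, 1)) = Mul(Rational(-1, 6), -3) = Rational(1, 2) ≈ 0.50000)
Add(Mul(-54, -31), s) = Add(Mul(-54, -31), Rational(1, 2)) = Add(1674, Rational(1, 2)) = Rational(3349, 2)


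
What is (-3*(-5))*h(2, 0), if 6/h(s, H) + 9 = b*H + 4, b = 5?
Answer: -18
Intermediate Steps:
h(s, H) = 6/(-5 + 5*H) (h(s, H) = 6/(-9 + (5*H + 4)) = 6/(-9 + (4 + 5*H)) = 6/(-5 + 5*H))
(-3*(-5))*h(2, 0) = (-3*(-5))*(6/(5*(-1 + 0))) = 15*((6/5)/(-1)) = 15*((6/5)*(-1)) = 15*(-6/5) = -18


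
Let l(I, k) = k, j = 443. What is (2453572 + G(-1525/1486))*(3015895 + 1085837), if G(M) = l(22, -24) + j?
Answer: 10065613412412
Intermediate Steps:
G(M) = 419 (G(M) = -24 + 443 = 419)
(2453572 + G(-1525/1486))*(3015895 + 1085837) = (2453572 + 419)*(3015895 + 1085837) = 2453991*4101732 = 10065613412412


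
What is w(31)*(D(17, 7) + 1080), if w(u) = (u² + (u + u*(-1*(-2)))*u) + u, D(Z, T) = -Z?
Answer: 4119125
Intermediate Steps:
w(u) = u + 4*u² (w(u) = (u² + (u + u*2)*u) + u = (u² + (u + 2*u)*u) + u = (u² + (3*u)*u) + u = (u² + 3*u²) + u = 4*u² + u = u + 4*u²)
w(31)*(D(17, 7) + 1080) = (31*(1 + 4*31))*(-1*17 + 1080) = (31*(1 + 124))*(-17 + 1080) = (31*125)*1063 = 3875*1063 = 4119125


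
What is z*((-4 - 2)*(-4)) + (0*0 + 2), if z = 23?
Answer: 554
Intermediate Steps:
z*((-4 - 2)*(-4)) + (0*0 + 2) = 23*((-4 - 2)*(-4)) + (0*0 + 2) = 23*(-6*(-4)) + (0 + 2) = 23*24 + 2 = 552 + 2 = 554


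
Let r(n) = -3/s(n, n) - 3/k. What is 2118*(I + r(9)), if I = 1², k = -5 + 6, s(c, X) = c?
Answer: -4942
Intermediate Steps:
k = 1
r(n) = -3 - 3/n (r(n) = -3/n - 3/1 = -3/n - 3*1 = -3/n - 3 = -3 - 3/n)
I = 1
2118*(I + r(9)) = 2118*(1 + (-3 - 3/9)) = 2118*(1 + (-3 - 3*⅑)) = 2118*(1 + (-3 - ⅓)) = 2118*(1 - 10/3) = 2118*(-7/3) = -4942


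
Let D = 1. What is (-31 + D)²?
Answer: 900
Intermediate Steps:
(-31 + D)² = (-31 + 1)² = (-30)² = 900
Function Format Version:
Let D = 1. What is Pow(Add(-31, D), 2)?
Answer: 900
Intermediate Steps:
Pow(Add(-31, D), 2) = Pow(Add(-31, 1), 2) = Pow(-30, 2) = 900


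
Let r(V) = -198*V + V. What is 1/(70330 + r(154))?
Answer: 1/39992 ≈ 2.5005e-5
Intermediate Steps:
r(V) = -197*V
1/(70330 + r(154)) = 1/(70330 - 197*154) = 1/(70330 - 30338) = 1/39992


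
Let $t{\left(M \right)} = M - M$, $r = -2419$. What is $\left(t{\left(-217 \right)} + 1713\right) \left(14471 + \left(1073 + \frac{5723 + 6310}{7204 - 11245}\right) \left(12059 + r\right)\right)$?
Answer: $\frac{7944789642327}{449} \approx 1.7694 \cdot 10^{10}$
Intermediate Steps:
$t{\left(M \right)} = 0$
$\left(t{\left(-217 \right)} + 1713\right) \left(14471 + \left(1073 + \frac{5723 + 6310}{7204 - 11245}\right) \left(12059 + r\right)\right) = \left(0 + 1713\right) \left(14471 + \left(1073 + \frac{5723 + 6310}{7204 - 11245}\right) \left(12059 - 2419\right)\right) = 1713 \left(14471 + \left(1073 + \frac{12033}{-4041}\right) 9640\right) = 1713 \left(14471 + \left(1073 + 12033 \left(- \frac{1}{4041}\right)\right) 9640\right) = 1713 \left(14471 + \left(1073 - \frac{1337}{449}\right) 9640\right) = 1713 \left(14471 + \frac{480440}{449} \cdot 9640\right) = 1713 \left(14471 + \frac{4631441600}{449}\right) = 1713 \cdot \frac{4637939079}{449} = \frac{7944789642327}{449}$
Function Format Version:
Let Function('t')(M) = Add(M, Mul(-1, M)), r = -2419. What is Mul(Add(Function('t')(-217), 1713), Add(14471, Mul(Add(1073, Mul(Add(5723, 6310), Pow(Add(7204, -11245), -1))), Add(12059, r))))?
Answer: Rational(7944789642327, 449) ≈ 1.7694e+10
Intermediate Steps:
Function('t')(M) = 0
Mul(Add(Function('t')(-217), 1713), Add(14471, Mul(Add(1073, Mul(Add(5723, 6310), Pow(Add(7204, -11245), -1))), Add(12059, r)))) = Mul(Add(0, 1713), Add(14471, Mul(Add(1073, Mul(Add(5723, 6310), Pow(Add(7204, -11245), -1))), Add(12059, -2419)))) = Mul(1713, Add(14471, Mul(Add(1073, Mul(12033, Pow(-4041, -1))), 9640))) = Mul(1713, Add(14471, Mul(Add(1073, Mul(12033, Rational(-1, 4041))), 9640))) = Mul(1713, Add(14471, Mul(Add(1073, Rational(-1337, 449)), 9640))) = Mul(1713, Add(14471, Mul(Rational(480440, 449), 9640))) = Mul(1713, Add(14471, Rational(4631441600, 449))) = Mul(1713, Rational(4637939079, 449)) = Rational(7944789642327, 449)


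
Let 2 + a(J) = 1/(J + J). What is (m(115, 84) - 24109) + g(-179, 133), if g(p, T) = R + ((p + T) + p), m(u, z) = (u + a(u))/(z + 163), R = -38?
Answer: -1384547329/56810 ≈ -24372.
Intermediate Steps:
a(J) = -2 + 1/(2*J) (a(J) = -2 + 1/(J + J) = -2 + 1/(2*J))
m(u, z) = (-2 + u + 1/(2*u))/(163 + z) (m(u, z) = (u + (-2 + 1/(2*u)))/(z + 163) = (-2 + u + 1/(2*u))/(163 + z))
g(p, T) = -38 + T + 2*p (g(p, T) = -38 + ((p + T) + p) = -38 + ((T + p) + p) = -38 + (T + 2*p) = -38 + T + 2*p)
(m(115, 84) - 24109) + g(-179, 133) = ((½ + 115*(-2 + 115))/(115*(163 + 84)) - 24109) + (-38 + 133 + 2*(-179)) = ((1/115)*(½ + 115*113)/247 - 24109) + (-38 + 133 - 358) = ((1/115)*(1/247)*(½ + 12995) - 24109) - 263 = ((1/115)*(1/247)*(25991/2) - 24109) - 263 = (25991/56810 - 24109) - 263 = -1369606299/56810 - 263 = -1384547329/56810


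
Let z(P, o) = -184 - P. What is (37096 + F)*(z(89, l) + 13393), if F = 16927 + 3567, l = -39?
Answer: 755580800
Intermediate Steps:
F = 20494
(37096 + F)*(z(89, l) + 13393) = (37096 + 20494)*((-184 - 1*89) + 13393) = 57590*((-184 - 89) + 13393) = 57590*(-273 + 13393) = 57590*13120 = 755580800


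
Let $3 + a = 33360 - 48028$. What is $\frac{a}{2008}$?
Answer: $- \frac{14671}{2008} \approx -7.3063$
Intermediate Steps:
$a = -14671$ ($a = -3 + \left(33360 - 48028\right) = -3 - 14668 = -14671$)
$\frac{a}{2008} = - \frac{14671}{2008}$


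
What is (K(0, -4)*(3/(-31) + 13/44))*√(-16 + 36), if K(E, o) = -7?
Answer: -1897*√5/682 ≈ -6.2197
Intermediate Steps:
(K(0, -4)*(3/(-31) + 13/44))*√(-16 + 36) = (-7*(3/(-31) + 13/44))*√(-16 + 36) = (-7*(3*(-1/31) + 13*(1/44)))*√20 = (-7*(-3/31 + 13/44))*(2*√5) = (-7*271/1364)*(2*√5) = -1897*√5/682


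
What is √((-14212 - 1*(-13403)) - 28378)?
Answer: 3*I*√3243 ≈ 170.84*I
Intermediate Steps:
√((-14212 - 1*(-13403)) - 28378) = √((-14212 + 13403) - 28378) = √(-809 - 28378) = √(-29187) = 3*I*√3243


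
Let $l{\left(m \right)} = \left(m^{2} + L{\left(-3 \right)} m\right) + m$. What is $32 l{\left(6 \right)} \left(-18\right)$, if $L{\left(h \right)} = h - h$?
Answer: $-24192$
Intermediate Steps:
$L{\left(h \right)} = 0$
$l{\left(m \right)} = m + m^{2}$ ($l{\left(m \right)} = \left(m^{2} + 0 m\right) + m = \left(m^{2} + 0\right) + m = m^{2} + m = m + m^{2}$)
$32 l{\left(6 \right)} \left(-18\right) = 32 \cdot 6 \left(1 + 6\right) \left(-18\right) = 32 \cdot 6 \cdot 7 \left(-18\right) = 32 \cdot 42 \left(-18\right) = 1344 \left(-18\right) = -24192$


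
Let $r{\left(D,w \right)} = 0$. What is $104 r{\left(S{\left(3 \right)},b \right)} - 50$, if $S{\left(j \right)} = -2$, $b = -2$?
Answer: $-50$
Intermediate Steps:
$104 r{\left(S{\left(3 \right)},b \right)} - 50 = 104 \cdot 0 - 50 = 0 - 50 = -50$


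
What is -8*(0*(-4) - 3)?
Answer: 24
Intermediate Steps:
-8*(0*(-4) - 3) = -8*(0 - 3) = -8*(-3) = 24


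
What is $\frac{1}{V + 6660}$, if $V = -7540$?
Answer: $- \frac{1}{880} \approx -0.0011364$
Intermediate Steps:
$\frac{1}{V + 6660} = \frac{1}{-7540 + 6660} = \frac{1}{-880} = - \frac{1}{880}$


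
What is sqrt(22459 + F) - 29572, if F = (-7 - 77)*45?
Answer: -29572 + sqrt(18679) ≈ -29435.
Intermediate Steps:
F = -3780 (F = -84*45 = -3780)
sqrt(22459 + F) - 29572 = sqrt(22459 - 3780) - 29572 = sqrt(18679) - 29572 = -29572 + sqrt(18679)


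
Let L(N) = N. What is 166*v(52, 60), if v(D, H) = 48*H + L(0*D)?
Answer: 478080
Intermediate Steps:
v(D, H) = 48*H (v(D, H) = 48*H + 0*D = 48*H + 0 = 48*H)
166*v(52, 60) = 166*(48*60) = 166*2880 = 478080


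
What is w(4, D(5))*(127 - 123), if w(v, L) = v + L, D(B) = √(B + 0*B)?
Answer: 16 + 4*√5 ≈ 24.944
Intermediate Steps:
D(B) = √B (D(B) = √(B + 0) = √B)
w(v, L) = L + v
w(4, D(5))*(127 - 123) = (√5 + 4)*(127 - 123) = (4 + √5)*4 = 16 + 4*√5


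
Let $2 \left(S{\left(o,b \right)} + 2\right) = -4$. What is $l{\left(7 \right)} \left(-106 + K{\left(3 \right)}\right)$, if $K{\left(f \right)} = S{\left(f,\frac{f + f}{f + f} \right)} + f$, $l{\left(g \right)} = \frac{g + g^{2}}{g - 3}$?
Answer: $-1498$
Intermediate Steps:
$S{\left(o,b \right)} = -4$ ($S{\left(o,b \right)} = -2 + \frac{1}{2} \left(-4\right) = -2 - 2 = -4$)
$l{\left(g \right)} = \frac{g + g^{2}}{-3 + g}$
$K{\left(f \right)} = -4 + f$
$l{\left(7 \right)} \left(-106 + K{\left(3 \right)}\right) = \frac{7 \left(1 + 7\right)}{-3 + 7} \left(-106 + \left(-4 + 3\right)\right) = 7 \cdot \frac{1}{4} \cdot 8 \left(-106 - 1\right) = 7 \cdot \frac{1}{4} \cdot 8 \left(-107\right) = 14 \left(-107\right) = -1498$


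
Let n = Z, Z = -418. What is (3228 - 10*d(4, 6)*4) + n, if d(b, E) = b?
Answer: 2650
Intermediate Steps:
n = -418
(3228 - 10*d(4, 6)*4) + n = (3228 - 10*4*4) - 418 = (3228 - 40*4) - 418 = (3228 - 160) - 418 = 3068 - 418 = 2650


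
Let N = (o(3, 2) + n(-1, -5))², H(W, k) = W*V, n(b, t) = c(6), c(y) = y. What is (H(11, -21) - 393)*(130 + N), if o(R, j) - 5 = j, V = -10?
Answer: -150397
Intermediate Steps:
n(b, t) = 6
o(R, j) = 5 + j
H(W, k) = -10*W (H(W, k) = W*(-10) = -10*W)
N = 169 (N = ((5 + 2) + 6)² = (7 + 6)² = 13² = 169)
(H(11, -21) - 393)*(130 + N) = (-10*11 - 393)*(130 + 169) = (-110 - 393)*299 = -503*299 = -150397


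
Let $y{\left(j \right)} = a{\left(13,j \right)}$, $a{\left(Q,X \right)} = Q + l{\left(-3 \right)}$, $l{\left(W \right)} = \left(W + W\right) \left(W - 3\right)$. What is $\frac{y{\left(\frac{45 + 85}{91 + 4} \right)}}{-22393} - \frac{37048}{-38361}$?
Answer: $\frac{16892575}{17530977} \approx 0.96358$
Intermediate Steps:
$l{\left(W \right)} = 2 W \left(-3 + W\right)$
$a{\left(Q,X \right)} = 36 + Q$ ($a{\left(Q,X \right)} = Q + 2 \left(-3\right) \left(-3 - 3\right) = Q + 2 \left(-3\right) \left(-6\right) = Q + 36 = 36 + Q$)
$y{\left(j \right)} = 49$ ($y{\left(j \right)} = 36 + 13 = 49$)
$\frac{y{\left(\frac{45 + 85}{91 + 4} \right)}}{-22393} - \frac{37048}{-38361} = \frac{49}{-22393} - \frac{37048}{-38361} = 49 \left(- \frac{1}{22393}\right) - - \frac{37048}{38361} = - \frac{1}{457} + \frac{37048}{38361} = \frac{16892575}{17530977}$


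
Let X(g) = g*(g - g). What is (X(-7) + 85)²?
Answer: 7225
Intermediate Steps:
X(g) = 0 (X(g) = g*0 = 0)
(X(-7) + 85)² = (0 + 85)² = 85² = 7225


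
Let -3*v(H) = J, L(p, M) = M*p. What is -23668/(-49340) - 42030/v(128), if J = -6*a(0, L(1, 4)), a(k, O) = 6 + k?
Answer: -86394841/24670 ≈ -3502.0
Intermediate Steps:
J = -36 (J = -6*(6 + 0) = -6*6 = -36)
v(H) = 12 (v(H) = -1/3*(-36) = 12)
-23668/(-49340) - 42030/v(128) = -23668/(-49340) - 42030/12 = -23668*(-1/49340) - 42030*1/12 = 5917/12335 - 7005/2 = -86394841/24670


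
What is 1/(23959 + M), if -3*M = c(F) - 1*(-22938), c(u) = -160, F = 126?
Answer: 3/49099 ≈ 6.1101e-5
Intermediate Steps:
M = -22778/3 (M = -(-160 - 1*(-22938))/3 = -(-160 + 22938)/3 = -1/3*22778 = -22778/3 ≈ -7592.7)
1/(23959 + M) = 1/(23959 - 22778/3) = 1/(49099/3) = 3/49099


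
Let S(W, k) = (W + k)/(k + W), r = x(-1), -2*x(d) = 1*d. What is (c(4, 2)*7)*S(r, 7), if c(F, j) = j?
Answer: 14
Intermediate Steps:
x(d) = -d/2
r = 1/2 (r = -1/2*(-1) = 1/2 ≈ 0.50000)
S(W, k) = 1 (S(W, k) = (W + k)/(W + k) = 1)
(c(4, 2)*7)*S(r, 7) = (2*7)*1 = 14*1 = 14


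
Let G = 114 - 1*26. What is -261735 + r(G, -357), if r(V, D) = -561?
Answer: -262296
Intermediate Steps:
G = 88 (G = 114 - 26 = 88)
-261735 + r(G, -357) = -261735 - 561 = -262296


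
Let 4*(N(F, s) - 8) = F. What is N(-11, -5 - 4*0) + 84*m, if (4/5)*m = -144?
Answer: -60459/4 ≈ -15115.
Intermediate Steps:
m = -180 (m = (5/4)*(-144) = -180)
N(F, s) = 8 + F/4
N(-11, -5 - 4*0) + 84*m = (8 + (¼)*(-11)) + 84*(-180) = (8 - 11/4) - 15120 = 21/4 - 15120 = -60459/4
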